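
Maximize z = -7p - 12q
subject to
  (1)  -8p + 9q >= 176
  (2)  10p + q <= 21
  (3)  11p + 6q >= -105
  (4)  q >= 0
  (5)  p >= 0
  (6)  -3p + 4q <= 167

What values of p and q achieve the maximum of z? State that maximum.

Feasible corners and z = -7p - 12q:
  (13/98, 964/49) → z = -23227/98
  (0, 176/9) → z = -704/3
  (0, 21) → z = -252

At the optimal vertex, -8p + 9q = 176 and p = 0.
Solving simultaneously gives p = 0, q = 176/9.

p = 0, q = 176/9, maximum z = -704/3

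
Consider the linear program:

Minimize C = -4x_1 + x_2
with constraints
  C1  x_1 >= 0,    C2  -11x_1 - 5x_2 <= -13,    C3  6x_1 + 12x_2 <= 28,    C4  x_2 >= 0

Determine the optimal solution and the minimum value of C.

x_1 = 14/3, x_2 = 0, minimum C = -56/3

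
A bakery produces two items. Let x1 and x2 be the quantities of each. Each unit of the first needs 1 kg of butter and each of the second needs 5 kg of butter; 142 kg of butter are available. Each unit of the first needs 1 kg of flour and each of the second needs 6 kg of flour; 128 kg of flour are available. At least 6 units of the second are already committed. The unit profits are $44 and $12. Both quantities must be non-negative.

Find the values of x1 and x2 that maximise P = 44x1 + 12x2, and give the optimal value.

Extreme points and P = 44x1 + 12x2:
  (0, 64/3) → P = 256
  (0, 6) → P = 72
  (92, 6) → P = 4120

x1 = 92, x2 = 6, maximum P = 4120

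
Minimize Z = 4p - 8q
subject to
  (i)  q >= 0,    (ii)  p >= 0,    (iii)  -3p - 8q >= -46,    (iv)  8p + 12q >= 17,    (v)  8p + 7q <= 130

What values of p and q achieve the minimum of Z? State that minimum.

Vertices and Z = 4p - 8q:
  (46/3, 0) → Z = 184/3
  (17/8, 0) → Z = 17/2
  (0, 23/4) → Z = -46
  (0, 17/12) → Z = -34/3

p = 0, q = 23/4, minimum Z = -46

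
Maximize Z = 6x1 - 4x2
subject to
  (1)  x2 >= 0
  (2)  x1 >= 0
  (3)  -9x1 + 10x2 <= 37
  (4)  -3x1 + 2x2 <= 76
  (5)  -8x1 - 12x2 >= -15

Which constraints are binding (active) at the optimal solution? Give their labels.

Vertices and Z = 6x1 - 4x2:
  (0, 0) → Z = 0
  (15/8, 0) → Z = 45/4
  (0, 5/4) → Z = -5

The maximum is at (15/8, 0). Substituting into each constraint, equality holds for (1) and (5); the remaining constraints have slack.

(1) and (5)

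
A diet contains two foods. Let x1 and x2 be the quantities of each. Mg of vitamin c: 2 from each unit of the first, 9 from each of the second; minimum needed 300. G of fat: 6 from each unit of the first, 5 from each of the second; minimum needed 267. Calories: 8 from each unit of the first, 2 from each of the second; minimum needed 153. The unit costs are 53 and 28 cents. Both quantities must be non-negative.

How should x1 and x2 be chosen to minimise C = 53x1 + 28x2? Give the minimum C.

x1 = 33/4, x2 = 87/2, minimum C = 6621/4

Extreme points and C = 53x1 + 28x2:
  (0, 153/2) → C = 2142
  (150, 0) → C = 7950
  (903/44, 633/22) → C = 83307/44
  (33/4, 87/2) → C = 6621/4
The feasible region is unbounded (it extends along (0, 1), (1, 0)), but C strictly increases along every unbounded feasible direction, so there is no improving ray and the minimum is attained at a vertex.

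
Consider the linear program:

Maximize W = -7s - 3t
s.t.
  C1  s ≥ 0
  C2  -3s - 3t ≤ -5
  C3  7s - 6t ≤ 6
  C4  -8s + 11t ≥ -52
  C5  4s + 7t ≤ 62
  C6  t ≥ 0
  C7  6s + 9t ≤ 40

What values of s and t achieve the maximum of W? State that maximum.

s = 0, t = 5/3, maximum W = -5

Corner points and W = -7s - 3t:
  (0, 5/3) → W = -5
  (0, 40/9) → W = -40/3
  (16/13, 17/39) → W = -129/13
  (98/33, 244/99) → W = -310/11

The optimum lies where s = 0 and -3s - 3t = -5.
Solving simultaneously gives s = 0, t = 5/3.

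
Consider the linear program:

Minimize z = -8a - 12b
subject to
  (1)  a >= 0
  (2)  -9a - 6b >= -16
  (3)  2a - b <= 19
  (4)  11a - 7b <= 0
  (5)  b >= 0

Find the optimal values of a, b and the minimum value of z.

Corner points and z = -8a - 12b:
  (0, 8/3) → z = -32
  (0, 0) → z = 0
  (112/129, 176/129) → z = -3008/129

a = 0, b = 8/3, minimum z = -32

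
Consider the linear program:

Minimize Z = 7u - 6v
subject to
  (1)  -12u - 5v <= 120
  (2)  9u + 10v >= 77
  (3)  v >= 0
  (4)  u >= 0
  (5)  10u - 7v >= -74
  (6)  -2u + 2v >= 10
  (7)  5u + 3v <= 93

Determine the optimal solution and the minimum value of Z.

u = 33/5, v = 20, minimum Z = -369/5

Extreme points and Z = 7u - 6v:
  (0, 77/10) → Z = -231/5
  (27/19, 122/19) → Z = -543/19
  (0, 74/7) → Z = -444/7
  (33/5, 20) → Z = -369/5
  (39/4, 59/4) → Z = -81/4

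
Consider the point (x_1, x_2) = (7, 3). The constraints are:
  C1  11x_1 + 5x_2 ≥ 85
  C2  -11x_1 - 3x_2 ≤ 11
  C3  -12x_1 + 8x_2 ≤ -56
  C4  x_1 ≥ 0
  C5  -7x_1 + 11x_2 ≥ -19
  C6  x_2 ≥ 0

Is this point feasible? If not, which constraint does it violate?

C1: 92 ≥ 85 ✓
C2: -86 ≤ 11 ✓
C3: -60 ≤ -56 ✓
C4: 7 ≥ 0 ✓
C5: -16 ≥ -19 ✓
C6: 3 ≥ 0 ✓

feasible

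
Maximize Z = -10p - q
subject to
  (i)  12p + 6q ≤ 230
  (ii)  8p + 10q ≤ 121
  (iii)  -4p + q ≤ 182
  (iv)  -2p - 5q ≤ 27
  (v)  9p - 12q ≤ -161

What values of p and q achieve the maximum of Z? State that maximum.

p = -937/22, q = 128/11, maximum Z = 4557/11

Feasible corners and Z = -10p - q:
  (-1699/48, 485/12) → Z = 7525/24
  (-79/93, 2377/186) → Z = -797/186
  (-937/22, 128/11) → Z = 4557/11
  (-1129/69, 79/69) → Z = 3737/23

The optimum lies where -4p + q = 182 and -2p - 5q = 27.
Solving simultaneously gives p = -937/22, q = 128/11.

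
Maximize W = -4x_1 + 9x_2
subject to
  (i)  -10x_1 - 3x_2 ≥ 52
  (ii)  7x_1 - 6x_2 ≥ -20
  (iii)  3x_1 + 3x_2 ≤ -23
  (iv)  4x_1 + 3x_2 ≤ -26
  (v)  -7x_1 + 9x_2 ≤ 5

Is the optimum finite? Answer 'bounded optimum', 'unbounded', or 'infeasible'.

bounded optimum

Feasible corners and W = -4x_1 + 9x_2:
  (-29/7, -74/21) → W = -106/7
  (-50/7, -5) → W = -115/7
  (-37/8, -73/24) → W = -71/8
The feasible region has finitely many vertices and no improving ray; the maximum is -71/8 at (-37/8, -73/24).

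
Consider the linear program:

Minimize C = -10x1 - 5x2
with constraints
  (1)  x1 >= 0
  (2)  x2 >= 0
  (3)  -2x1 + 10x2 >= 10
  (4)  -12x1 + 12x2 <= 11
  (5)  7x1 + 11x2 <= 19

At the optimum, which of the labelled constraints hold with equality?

(3) and (5)

Vertices and C = -10x1 - 5x2:
  (5/48, 49/48) → C = -295/48
  (20/23, 27/23) → C = -335/23
  (107/216, 305/216) → C = -865/72

The minimum is at (20/23, 27/23). Substituting into each constraint, equality holds for (3) and (5); the remaining constraints have slack.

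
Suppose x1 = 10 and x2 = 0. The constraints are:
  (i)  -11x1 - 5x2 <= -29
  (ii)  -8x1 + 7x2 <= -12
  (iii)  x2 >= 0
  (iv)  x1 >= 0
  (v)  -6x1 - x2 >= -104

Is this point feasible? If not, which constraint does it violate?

(i): -110 ≤ -29 ✓
(ii): -80 ≤ -12 ✓
(iii): 0 ≥ 0 ✓
(iv): 10 ≥ 0 ✓
(v): -60 ≥ -104 ✓

feasible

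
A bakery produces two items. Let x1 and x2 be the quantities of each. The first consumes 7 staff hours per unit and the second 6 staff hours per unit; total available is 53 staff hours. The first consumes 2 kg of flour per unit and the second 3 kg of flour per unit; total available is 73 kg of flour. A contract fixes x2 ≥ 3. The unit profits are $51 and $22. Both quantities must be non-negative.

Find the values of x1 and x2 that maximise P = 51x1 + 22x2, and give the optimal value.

Corner points and P = 51x1 + 22x2:
  (0, 53/6) → P = 583/3
  (0, 3) → P = 66
  (5, 3) → P = 321

x1 = 5, x2 = 3, maximum P = 321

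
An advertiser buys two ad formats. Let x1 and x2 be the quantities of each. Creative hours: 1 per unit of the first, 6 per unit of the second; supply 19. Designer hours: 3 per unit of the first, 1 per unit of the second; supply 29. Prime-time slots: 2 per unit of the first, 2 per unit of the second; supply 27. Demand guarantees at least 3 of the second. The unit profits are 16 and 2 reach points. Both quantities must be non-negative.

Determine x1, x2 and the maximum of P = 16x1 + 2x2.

x1 = 1, x2 = 3, maximum P = 22

Vertices and P = 16x1 + 2x2:
  (0, 19/6) → P = 19/3
  (0, 3) → P = 6
  (1, 3) → P = 22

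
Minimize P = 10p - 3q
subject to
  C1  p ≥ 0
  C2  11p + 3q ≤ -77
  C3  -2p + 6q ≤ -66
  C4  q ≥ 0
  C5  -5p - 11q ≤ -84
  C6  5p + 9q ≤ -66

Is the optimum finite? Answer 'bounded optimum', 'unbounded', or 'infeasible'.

infeasible

The boundaries -5p - 11q = -84 and 5p + 9q = -66 meet at (-741/5, 75), but that point violates p ≥ 0. Every candidate vertex is excluded by some other constraint, so the feasible region is empty.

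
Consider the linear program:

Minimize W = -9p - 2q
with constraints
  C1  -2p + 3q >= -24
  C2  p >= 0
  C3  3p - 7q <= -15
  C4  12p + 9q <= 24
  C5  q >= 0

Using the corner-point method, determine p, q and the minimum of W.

Vertices and W = -9p - 2q:
  (0, 15/7) → W = -30/7
  (0, 8/3) → W = -16/3
  (11/37, 84/37) → W = -267/37

The optimum lies where 3p - 7q = -15 and 12p + 9q = 24.
Solving simultaneously gives p = 11/37, q = 84/37.

p = 11/37, q = 84/37, minimum W = -267/37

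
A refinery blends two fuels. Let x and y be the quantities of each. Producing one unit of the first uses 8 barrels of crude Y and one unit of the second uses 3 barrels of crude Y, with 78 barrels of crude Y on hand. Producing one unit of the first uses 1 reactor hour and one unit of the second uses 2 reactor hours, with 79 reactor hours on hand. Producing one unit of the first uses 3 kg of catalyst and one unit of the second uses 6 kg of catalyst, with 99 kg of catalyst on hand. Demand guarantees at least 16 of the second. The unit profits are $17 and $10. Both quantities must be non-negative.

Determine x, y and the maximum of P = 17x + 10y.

Feasible corners and P = 17x + 10y:
  (0, 33/2) → P = 165
  (0, 16) → P = 160
  (1, 16) → P = 177

x = 1, y = 16, maximum P = 177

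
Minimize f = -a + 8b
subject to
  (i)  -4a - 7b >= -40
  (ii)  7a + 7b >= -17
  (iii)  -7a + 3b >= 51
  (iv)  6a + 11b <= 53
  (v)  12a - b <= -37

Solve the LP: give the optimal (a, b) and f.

a = -204/35, b = 17/5, minimum f = 1156/35

Feasible corners and f = -a + 8b:
  (-204/35, 17/5) → f = 1156/35
  (-558/35, 473/35) → f = 4342/35
  (-402/95, 677/95) → f = 5818/95

The optimum lies where 7a + 7b = -17 and -7a + 3b = 51.
Solving simultaneously gives a = -204/35, b = 17/5.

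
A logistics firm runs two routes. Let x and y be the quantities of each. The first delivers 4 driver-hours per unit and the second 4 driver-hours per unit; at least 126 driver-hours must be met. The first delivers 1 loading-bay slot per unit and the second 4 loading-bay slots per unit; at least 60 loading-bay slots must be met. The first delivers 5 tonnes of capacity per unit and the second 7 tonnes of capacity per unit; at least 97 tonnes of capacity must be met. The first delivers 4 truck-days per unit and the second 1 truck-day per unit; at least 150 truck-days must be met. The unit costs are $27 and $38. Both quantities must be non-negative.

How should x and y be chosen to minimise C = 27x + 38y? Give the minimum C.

Corner points and C = 27x + 38y:
  (0, 150) → C = 5700
  (60, 0) → C = 1620
  (36, 6) → C = 1200
The feasible region is unbounded (it extends along (0, 1), (1, 0)), but C strictly increases along every unbounded feasible direction, so there is no improving ray and the minimum is attained at a vertex.

The binding constraints are x + 4y = 60 and 4x + y = 150.
Solving simultaneously gives x = 36, y = 6.

x = 36, y = 6, minimum C = 1200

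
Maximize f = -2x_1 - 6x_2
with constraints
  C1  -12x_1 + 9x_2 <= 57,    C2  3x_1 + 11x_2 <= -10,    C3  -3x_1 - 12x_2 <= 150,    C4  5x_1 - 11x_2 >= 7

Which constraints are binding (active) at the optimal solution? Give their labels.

C1 and C3

Corner points and f = -2x_1 - 6x_2:
  (-226/19, -181/19) → f = 1538/19
  (-230/29, -123/29) → f = 1198/29
  (510, -140) → f = -180
  (-3/8, -71/88) → f = 123/22

The maximum is at (-226/19, -181/19). Substituting into each constraint, equality holds for C1 and C3; the remaining constraints have slack.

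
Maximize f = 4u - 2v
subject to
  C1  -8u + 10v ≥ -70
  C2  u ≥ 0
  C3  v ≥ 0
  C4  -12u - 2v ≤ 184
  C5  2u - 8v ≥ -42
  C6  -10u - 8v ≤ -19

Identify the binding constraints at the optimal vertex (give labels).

Vertices and f = 4u - 2v:
  (35/4, 0) → f = 35
  (245/11, 119/11) → f = 742/11
  (0, 21/4) → f = -21/2
  (0, 19/8) → f = -19/4
  (19/10, 0) → f = 38/5

The maximum is at (245/11, 119/11). Substituting into each constraint, equality holds for C1 and C5; the remaining constraints have slack.

C1 and C5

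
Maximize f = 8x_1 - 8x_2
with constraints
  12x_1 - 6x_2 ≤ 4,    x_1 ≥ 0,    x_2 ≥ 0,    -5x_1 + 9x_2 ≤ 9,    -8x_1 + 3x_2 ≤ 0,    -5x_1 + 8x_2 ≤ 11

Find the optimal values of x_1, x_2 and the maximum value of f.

x_1 = 1/3, x_2 = 0, maximum f = 8/3

The binding constraints are 12x_1 - 6x_2 = 4 and x_2 = 0.
Solving simultaneously gives x_1 = 1/3, x_2 = 0.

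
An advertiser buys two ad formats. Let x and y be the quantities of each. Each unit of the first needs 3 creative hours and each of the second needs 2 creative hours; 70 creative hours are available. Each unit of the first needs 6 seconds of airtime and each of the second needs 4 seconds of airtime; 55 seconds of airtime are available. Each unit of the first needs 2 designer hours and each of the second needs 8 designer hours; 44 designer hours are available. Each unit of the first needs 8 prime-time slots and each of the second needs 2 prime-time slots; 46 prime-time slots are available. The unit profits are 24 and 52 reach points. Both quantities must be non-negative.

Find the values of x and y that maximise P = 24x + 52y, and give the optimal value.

Extreme points and P = 24x + 52y:
  (0, 0) → P = 0
  (0, 11/2) → P = 286
  (23/4, 0) → P = 138
  (14/3, 13/3) → P = 1012/3

The optimum lies where 2x + 8y = 44 and 8x + 2y = 46.
Solving simultaneously gives x = 14/3, y = 13/3.

x = 14/3, y = 13/3, maximum P = 1012/3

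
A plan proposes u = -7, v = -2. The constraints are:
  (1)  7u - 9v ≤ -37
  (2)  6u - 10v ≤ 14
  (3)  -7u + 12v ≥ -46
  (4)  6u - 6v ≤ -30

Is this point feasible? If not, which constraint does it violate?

not feasible — violates (1)

Constraint (1): 7u - 9v = -31, which is not ≤ -37. All other constraints are satisfied.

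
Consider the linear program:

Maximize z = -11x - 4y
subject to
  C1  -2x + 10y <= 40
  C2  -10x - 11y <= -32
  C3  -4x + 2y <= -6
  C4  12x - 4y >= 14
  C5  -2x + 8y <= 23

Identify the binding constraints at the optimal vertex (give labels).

C2 and C3

Extreme points and z = -11x - 4y:
  (45/2, 17/2) → z = -563/2
  (65/32, 17/16) → z = -851/32
  (47/14, 26/7) → z = -725/14
The feasible region is unbounded (it extends along (5, 1), (11, -10)), but z strictly decreases along every unbounded feasible direction, so there is no improving ray and the maximum is attained at a vertex.

The maximum is at (65/32, 17/16). Substituting into each constraint, equality holds for C2 and C3; the remaining constraints have slack.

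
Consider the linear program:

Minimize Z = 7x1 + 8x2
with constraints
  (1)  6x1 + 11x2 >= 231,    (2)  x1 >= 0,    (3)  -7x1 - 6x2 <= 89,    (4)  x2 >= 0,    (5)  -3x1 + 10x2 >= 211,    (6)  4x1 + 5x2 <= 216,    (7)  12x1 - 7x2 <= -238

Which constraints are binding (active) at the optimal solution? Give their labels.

(2) and (7)

Extreme points and Z = 7x1 + 8x2:
  (0, 216/5) → Z = 1728/5
  (0, 34) → Z = 272
  (161/44, 443/11) → Z = 15303/44

The minimum is at (0, 34). Substituting into each constraint, equality holds for (2) and (7); the remaining constraints have slack.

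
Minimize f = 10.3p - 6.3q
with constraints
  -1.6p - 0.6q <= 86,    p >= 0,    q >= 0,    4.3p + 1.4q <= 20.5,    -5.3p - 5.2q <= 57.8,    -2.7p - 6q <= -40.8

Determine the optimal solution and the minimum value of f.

Corner points and f = 10.3p - 6.3q:
  (0, 205/14) → f = -369/4
  (0, 34/5) → f = -1071/25
  (1098/367, 4003/734) → f = -26001/7340

The binding constraints are p = 0 and 4.3p + 1.4q = 20.5.
Solving simultaneously gives p = 0, q = 205/14.

p = 0, q = 205/14, minimum f = -369/4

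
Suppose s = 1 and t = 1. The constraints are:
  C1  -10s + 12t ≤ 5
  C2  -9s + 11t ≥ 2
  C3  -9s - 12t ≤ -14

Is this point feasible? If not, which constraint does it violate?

C1: 2 ≤ 5 ✓
C2: 2 ≥ 2 ✓
C3: -21 ≤ -14 ✓

feasible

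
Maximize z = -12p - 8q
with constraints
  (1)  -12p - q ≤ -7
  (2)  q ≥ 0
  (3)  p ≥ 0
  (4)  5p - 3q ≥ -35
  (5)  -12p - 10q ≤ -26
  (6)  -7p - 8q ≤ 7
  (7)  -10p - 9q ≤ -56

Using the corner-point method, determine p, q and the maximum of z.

p = 1/14, q = 43/7, maximum z = -50

The feasible region is unbounded (it extends along (1, 0), (3, 5)), but z strictly decreases along every unbounded feasible direction, so there is no improving ray and the maximum is attained at a vertex.

The optimum lies where -12p - q = -7 and -10p - 9q = -56.
Solving simultaneously gives p = 1/14, q = 43/7.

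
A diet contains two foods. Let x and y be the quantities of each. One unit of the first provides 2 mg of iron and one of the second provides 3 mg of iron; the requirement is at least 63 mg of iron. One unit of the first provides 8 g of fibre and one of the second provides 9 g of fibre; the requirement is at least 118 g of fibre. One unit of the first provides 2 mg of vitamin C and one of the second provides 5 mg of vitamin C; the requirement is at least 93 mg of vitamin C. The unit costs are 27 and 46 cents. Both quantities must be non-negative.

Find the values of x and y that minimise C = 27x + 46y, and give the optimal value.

Vertices and C = 27x + 46y:
  (0, 21) → C = 966
  (93/2, 0) → C = 2511/2
  (9, 15) → C = 933
The feasible region is unbounded (it extends along (0, 1), (1, 0)), but C strictly increases along every unbounded feasible direction, so there is no improving ray and the minimum is attained at a vertex.

x = 9, y = 15, minimum C = 933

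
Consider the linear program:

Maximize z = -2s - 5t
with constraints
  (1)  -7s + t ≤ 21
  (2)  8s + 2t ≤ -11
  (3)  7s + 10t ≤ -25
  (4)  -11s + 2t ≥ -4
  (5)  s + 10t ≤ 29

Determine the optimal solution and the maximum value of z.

Vertices and z = -2s - 5t:
  (-235/77, -4/11) → z = 610/77
  (-46/3, -259/3) → z = 1387/3
  (-10/11, -41/22) → z = 245/22
  (-7/19, -153/38) → z = 793/38

The optimum lies where -7s + t = 21 and -11s + 2t = -4.
Solving simultaneously gives s = -46/3, t = -259/3.

s = -46/3, t = -259/3, maximum z = 1387/3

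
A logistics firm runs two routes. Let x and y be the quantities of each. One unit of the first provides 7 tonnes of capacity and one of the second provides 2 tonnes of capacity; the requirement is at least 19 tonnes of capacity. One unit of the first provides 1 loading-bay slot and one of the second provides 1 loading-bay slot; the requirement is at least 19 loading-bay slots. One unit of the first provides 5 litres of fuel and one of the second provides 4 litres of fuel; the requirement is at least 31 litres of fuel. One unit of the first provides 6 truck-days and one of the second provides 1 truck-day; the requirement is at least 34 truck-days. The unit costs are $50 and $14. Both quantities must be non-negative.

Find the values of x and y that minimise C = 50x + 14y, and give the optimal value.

Feasible corners and C = 50x + 14y:
  (0, 34) → C = 476
  (19, 0) → C = 950
  (3, 16) → C = 374
The feasible region is unbounded (it extends along (0, 1), (1, 0)), but C strictly increases along every unbounded feasible direction, so there is no improving ray and the minimum is attained at a vertex.

x = 3, y = 16, minimum C = 374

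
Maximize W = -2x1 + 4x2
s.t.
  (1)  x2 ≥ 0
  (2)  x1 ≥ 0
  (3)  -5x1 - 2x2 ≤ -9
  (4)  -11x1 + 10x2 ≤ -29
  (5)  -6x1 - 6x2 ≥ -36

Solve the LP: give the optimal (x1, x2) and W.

Feasible corners and W = -2x1 + 4x2:
  (29/11, 0) → W = -58/11
  (6, 0) → W = -12
  (89/21, 37/21) → W = -10/7

The optimum lies where -11x1 + 10x2 = -29 and -6x1 - 6x2 = -36.
Solving simultaneously gives x1 = 89/21, x2 = 37/21.

x1 = 89/21, x2 = 37/21, maximum W = -10/7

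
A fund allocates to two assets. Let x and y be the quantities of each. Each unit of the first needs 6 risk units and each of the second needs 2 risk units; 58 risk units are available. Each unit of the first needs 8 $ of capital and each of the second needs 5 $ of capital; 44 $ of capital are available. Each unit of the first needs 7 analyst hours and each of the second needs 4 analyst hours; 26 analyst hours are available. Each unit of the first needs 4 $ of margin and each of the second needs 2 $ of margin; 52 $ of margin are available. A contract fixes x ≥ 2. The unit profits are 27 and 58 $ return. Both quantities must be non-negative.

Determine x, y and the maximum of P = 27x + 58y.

Corner points and P = 27x + 58y:
  (26/7, 0) → P = 702/7
  (2, 0) → P = 54
  (2, 3) → P = 228

x = 2, y = 3, maximum P = 228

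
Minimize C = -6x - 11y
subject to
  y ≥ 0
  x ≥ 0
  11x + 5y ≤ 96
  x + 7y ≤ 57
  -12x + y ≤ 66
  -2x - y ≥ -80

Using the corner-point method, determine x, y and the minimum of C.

Vertices and C = -6x - 11y:
  (0, 0) → C = 0
  (96/11, 0) → C = -576/11
  (0, 57/7) → C = -627/7
  (43/8, 59/8) → C = -907/8

x = 43/8, y = 59/8, minimum C = -907/8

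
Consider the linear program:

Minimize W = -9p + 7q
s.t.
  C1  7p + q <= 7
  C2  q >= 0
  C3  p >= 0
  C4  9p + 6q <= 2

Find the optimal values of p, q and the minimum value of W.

Corner points and W = -9p + 7q:
  (0, 0) → W = 0
  (2/9, 0) → W = -2
  (0, 1/3) → W = 7/3

p = 2/9, q = 0, minimum W = -2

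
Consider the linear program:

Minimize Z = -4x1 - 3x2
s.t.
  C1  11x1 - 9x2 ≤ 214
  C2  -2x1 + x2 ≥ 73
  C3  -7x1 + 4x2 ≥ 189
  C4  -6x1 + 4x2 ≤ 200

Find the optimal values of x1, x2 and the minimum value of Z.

x1 = -46, x2 = -19, minimum Z = 241

Extreme points and Z = -4x1 - 3x2:
  (-2557/19, -3577/19) → Z = 20959/19
  (-1328/5, -1742/5) → Z = 10538/5
  (-103, -133) → Z = 811
  (-46, -19) → Z = 241

The optimum lies where -2x1 + x2 = 73 and -6x1 + 4x2 = 200.
Solving simultaneously gives x1 = -46, x2 = -19.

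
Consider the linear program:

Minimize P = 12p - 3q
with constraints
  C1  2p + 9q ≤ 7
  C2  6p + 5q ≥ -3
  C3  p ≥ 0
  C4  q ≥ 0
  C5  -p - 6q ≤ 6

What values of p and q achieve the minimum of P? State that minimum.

p = 0, q = 7/9, minimum P = -7/3

The binding constraints are 2p + 9q = 7 and p = 0.
Solving simultaneously gives p = 0, q = 7/9.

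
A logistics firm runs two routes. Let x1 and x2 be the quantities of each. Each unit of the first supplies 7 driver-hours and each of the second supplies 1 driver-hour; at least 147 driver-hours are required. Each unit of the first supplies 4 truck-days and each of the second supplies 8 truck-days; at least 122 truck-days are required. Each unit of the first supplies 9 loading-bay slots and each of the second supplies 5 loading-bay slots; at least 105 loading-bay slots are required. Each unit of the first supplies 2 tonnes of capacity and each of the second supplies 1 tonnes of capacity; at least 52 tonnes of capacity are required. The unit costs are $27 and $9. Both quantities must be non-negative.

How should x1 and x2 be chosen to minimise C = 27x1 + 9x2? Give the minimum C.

x1 = 19, x2 = 14, minimum C = 639

Corner points and C = 27x1 + 9x2:
  (0, 147) → C = 1323
  (61/2, 0) → C = 1647/2
  (19, 14) → C = 639
  (49/2, 3) → C = 1377/2
The feasible region is unbounded (it extends along (0, 1), (1, 0)), but C strictly increases along every unbounded feasible direction, so there is no improving ray and the minimum is attained at a vertex.

At the optimal vertex, 7x1 + x2 = 147 and 2x1 + x2 = 52.
Solving simultaneously gives x1 = 19, x2 = 14.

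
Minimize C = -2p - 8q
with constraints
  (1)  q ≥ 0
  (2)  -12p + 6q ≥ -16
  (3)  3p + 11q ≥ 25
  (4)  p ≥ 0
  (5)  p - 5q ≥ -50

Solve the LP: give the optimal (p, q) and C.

Corner points and C = -2p - 8q:
  (163/75, 42/25) → C = -1334/75
  (190/27, 308/27) → C = -316/3
  (0, 25/11) → C = -200/11
  (0, 10) → C = -80

p = 190/27, q = 308/27, minimum C = -316/3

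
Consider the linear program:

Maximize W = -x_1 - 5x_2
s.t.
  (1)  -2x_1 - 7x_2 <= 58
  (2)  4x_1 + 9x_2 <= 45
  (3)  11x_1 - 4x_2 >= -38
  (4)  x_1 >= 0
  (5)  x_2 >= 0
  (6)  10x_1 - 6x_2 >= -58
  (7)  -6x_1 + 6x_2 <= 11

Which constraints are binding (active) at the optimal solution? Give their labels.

(4) and (5)

Vertices and W = -x_1 - 5x_2:
  (45/4, 0) → W = -45/4
  (57/26, 157/39) → W = -1741/78
  (0, 0) → W = 0
  (0, 11/6) → W = -55/6

The maximum is at (0, 0). Substituting into each constraint, equality holds for (4) and (5); the remaining constraints have slack.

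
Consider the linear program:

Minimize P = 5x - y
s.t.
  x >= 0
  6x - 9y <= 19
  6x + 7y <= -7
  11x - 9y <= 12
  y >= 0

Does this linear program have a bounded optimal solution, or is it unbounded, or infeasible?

The boundaries x = 0 and 6x + 7y = -7 meet at (0, -1), but that point violates y ≥ 0. Every candidate vertex is excluded by some other constraint, so the feasible region is empty.

infeasible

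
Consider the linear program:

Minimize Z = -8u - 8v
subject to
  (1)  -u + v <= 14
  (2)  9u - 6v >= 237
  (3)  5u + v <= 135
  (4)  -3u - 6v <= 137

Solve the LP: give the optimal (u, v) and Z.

u = 349/13, v = 10/13, minimum Z = -2872/13

Extreme points and Z = -8u - 8v:
  (349/13, 10/13) → Z = -2872/13
  (25/3, -27) → Z = 448/3
  (947/27, -1090/27) → Z = 1144/27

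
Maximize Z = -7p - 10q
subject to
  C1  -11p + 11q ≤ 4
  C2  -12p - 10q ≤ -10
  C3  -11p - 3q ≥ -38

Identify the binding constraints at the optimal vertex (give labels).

Vertices and Z = -7p - 10q:
  (35/121, 79/121) → Z = -1035/121
  (29/11, 3) → Z = -533/11
  (175/37, -173/37) → Z = 505/37

The maximum is at (175/37, -173/37). Substituting into each constraint, equality holds for C2 and C3; the remaining constraints have slack.

C2 and C3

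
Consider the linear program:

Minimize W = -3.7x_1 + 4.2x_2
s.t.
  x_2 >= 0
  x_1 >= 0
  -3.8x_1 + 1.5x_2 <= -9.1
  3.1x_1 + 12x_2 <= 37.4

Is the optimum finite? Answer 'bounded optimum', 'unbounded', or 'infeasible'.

bounded optimum

Feasible corners and W = -3.7x_1 + 4.2x_2:
  (91/38, 0) → W = -3367/380
  (374/31, 0) → W = -6919/155
  (1102/335, 3797/1675) → W = -22198/8375
The feasible region has finitely many vertices and no improving ray; the minimum is -6919/155 at (374/31, 0).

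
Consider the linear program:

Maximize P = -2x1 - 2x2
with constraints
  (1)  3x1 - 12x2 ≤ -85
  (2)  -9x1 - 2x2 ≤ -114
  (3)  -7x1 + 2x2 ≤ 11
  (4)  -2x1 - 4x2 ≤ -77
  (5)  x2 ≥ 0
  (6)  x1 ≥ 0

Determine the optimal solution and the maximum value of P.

x1 = 151/16, x2 = 465/32, maximum P = -767/16

Vertices and P = -2x1 - 2x2:
  (146/9, 401/36) → P = -985/18
  (103/16, 897/32) → P = -1103/16
  (151/16, 465/32) → P = -767/16
The feasible region is unbounded (it extends along (2, 7), (4, 1)), but P strictly decreases along every unbounded feasible direction, so there is no improving ray and the maximum is attained at a vertex.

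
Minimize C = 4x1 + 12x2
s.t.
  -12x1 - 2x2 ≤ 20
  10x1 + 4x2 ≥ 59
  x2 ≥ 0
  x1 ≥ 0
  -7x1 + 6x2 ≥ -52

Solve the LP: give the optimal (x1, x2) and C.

The feasible region is unbounded (it extends along (0, 1), (6, 7)), but C strictly increases along every unbounded feasible direction, so there is no improving ray and the minimum is attained at a vertex.

x1 = 59/10, x2 = 0, minimum C = 118/5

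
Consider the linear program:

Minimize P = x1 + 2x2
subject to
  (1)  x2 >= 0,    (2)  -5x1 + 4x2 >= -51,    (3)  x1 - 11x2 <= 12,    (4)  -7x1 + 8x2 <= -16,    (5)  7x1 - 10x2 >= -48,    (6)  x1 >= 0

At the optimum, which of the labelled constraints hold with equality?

Corner points and P = x1 + 2x2:
  (51/5, 0) → P = 51/5
  (16/7, 0) → P = 16/7
  (86/3, 277/12) → P = 449/6

The minimum is at (16/7, 0). Substituting into each constraint, equality holds for (1) and (4); the remaining constraints have slack.

(1) and (4)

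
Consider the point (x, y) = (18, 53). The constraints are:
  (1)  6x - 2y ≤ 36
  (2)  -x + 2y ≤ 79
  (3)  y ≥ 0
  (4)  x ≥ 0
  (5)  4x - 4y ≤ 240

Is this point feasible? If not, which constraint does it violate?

not feasible — violates (2)

Constraint (2): -x + 2y = 88, which is not ≤ 79. All other constraints are satisfied.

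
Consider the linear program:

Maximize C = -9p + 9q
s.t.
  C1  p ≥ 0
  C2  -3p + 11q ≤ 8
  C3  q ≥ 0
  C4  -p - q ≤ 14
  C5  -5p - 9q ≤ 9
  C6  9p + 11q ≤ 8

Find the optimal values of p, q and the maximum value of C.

Extreme points and C = -9p + 9q:
  (0, 8/11) → C = 72/11
  (0, 0) → C = 0
  (8/9, 0) → C = -8

p = 0, q = 8/11, maximum C = 72/11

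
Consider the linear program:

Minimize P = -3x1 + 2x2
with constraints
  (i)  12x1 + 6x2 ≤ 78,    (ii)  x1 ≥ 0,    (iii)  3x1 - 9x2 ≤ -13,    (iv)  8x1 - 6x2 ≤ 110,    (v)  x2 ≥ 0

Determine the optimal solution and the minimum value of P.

x1 = 104/21, x2 = 65/21, minimum P = -26/3

Extreme points and P = -3x1 + 2x2:
  (0, 13) → P = 26
  (104/21, 65/21) → P = -26/3
  (0, 13/9) → P = 26/9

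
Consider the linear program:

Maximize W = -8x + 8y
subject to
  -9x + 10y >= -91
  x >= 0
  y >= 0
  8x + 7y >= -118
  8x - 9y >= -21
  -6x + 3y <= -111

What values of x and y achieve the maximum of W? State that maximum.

x = 177/5, y = 169/5, maximum W = -64/5

Corner points and W = -8x + 8y:
  (1029, 917) → W = -896
  (279/11, 151/11) → W = -1024/11
  (177/5, 169/5) → W = -64/5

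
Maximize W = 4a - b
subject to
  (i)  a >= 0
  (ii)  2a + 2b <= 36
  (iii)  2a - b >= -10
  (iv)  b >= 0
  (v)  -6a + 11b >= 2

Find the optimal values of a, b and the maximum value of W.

a = 196/17, b = 110/17, maximum W = 674/17

Feasible corners and W = 4a - b:
  (0, 10) → W = -10
  (0, 2/11) → W = -2/11
  (8/3, 46/3) → W = -14/3
  (196/17, 110/17) → W = 674/17

The binding constraints are 2a + 2b = 36 and -6a + 11b = 2.
Solving simultaneously gives a = 196/17, b = 110/17.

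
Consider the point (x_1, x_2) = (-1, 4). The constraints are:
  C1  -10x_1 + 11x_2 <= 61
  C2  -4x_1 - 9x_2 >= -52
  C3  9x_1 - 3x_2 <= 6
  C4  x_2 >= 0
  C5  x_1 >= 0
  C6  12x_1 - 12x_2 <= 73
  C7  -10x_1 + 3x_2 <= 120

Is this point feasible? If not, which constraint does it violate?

not feasible — violates C5

Constraint C5: x_1 = -1, which is not ≥ 0. All other constraints are satisfied.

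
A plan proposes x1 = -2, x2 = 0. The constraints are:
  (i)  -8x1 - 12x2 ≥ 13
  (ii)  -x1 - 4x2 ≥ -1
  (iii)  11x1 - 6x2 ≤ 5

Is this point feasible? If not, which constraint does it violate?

feasible

(i): 16 ≥ 13 ✓
(ii): 2 ≥ -1 ✓
(iii): -22 ≤ 5 ✓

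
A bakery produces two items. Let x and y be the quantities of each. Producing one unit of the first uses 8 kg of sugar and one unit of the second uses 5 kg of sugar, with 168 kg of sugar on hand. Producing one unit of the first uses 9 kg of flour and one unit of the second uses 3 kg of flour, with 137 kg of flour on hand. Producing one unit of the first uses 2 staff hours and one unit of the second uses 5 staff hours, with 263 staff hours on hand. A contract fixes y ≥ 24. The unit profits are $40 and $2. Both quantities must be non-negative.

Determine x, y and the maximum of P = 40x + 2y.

Corner points and P = 40x + 2y:
  (0, 168/5) → P = 336/5
  (0, 24) → P = 48
  (6, 24) → P = 288

x = 6, y = 24, maximum P = 288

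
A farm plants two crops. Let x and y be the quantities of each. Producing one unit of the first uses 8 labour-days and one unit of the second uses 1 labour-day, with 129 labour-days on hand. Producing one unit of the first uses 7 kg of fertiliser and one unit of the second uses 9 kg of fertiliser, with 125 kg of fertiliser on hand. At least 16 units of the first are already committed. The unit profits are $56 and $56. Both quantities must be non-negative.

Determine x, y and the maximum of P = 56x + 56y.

x = 16, y = 1, maximum P = 952

Extreme points and P = 56x + 56y:
  (129/8, 0) → P = 903
  (16, 0) → P = 896
  (16, 1) → P = 952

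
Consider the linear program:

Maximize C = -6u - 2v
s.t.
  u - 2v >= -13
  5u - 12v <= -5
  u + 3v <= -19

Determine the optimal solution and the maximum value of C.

Extreme points and C = -6u - 2v:
  (-73, -30) → C = 498
  (-77/5, -6/5) → C = 474/5
  (-9, -10/3) → C = 182/3

At the optimal vertex, u - 2v = -13 and 5u - 12v = -5.
Solving simultaneously gives u = -73, v = -30.

u = -73, v = -30, maximum C = 498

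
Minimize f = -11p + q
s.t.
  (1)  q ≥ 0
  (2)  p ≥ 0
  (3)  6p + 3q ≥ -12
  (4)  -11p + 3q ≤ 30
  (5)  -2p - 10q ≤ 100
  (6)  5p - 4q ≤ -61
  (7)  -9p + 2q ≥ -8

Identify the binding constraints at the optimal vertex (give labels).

(4) and (7)

Extreme points and f = -11p + q:
  (63/29, 521/29) → f = -172/29
  (84/5, 358/5) → f = -566/5
  (77/13, 589/26) → f = -85/2

The minimum is at (84/5, 358/5). Substituting into each constraint, equality holds for (4) and (7); the remaining constraints have slack.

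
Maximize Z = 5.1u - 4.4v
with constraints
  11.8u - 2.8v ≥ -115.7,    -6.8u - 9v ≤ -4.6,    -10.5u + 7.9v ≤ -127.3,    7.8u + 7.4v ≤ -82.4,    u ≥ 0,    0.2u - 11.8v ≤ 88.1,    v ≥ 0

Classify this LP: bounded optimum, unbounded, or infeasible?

The boundaries -10.5u + 7.9v = -127.3 and v = 0 meet at (1273/105, 0), but that point violates 7.8u + 7.4v ≤ -82.4. Every candidate vertex is excluded by some other constraint, so the feasible region is empty.

infeasible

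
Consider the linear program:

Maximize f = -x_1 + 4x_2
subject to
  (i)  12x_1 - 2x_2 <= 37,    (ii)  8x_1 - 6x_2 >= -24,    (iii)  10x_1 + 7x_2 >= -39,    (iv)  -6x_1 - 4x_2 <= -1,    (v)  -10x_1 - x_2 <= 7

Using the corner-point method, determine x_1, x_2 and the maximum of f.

At the optimal vertex, 12x_1 - 2x_2 = 37 and 8x_1 - 6x_2 = -24.
Solving simultaneously gives x_1 = 135/28, x_2 = 73/7.

x_1 = 135/28, x_2 = 73/7, maximum f = 1033/28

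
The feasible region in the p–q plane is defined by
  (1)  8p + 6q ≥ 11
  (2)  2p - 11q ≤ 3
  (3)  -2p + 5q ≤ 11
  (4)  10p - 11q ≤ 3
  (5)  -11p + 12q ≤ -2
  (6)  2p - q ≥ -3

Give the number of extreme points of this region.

4

Of the 15 pairwise boundary intersections, those satisfying every inequality are:
  (139/148, 43/74)
  (8/9, 35/54)
  (34/7, 29/7)
  (142/31, 125/31)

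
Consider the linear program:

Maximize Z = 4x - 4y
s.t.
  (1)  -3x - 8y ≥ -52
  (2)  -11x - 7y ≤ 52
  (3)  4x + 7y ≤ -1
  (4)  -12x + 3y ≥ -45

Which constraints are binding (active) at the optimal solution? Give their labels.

Vertices and Z = 4x - 4y:
  (-51/7, 197/49) → Z = -2216/49
  (53/39, -373/39) → Z = 568/13
  (13/4, -2) → Z = 21

The maximum is at (53/39, -373/39). Substituting into each constraint, equality holds for (2) and (4); the remaining constraints have slack.

(2) and (4)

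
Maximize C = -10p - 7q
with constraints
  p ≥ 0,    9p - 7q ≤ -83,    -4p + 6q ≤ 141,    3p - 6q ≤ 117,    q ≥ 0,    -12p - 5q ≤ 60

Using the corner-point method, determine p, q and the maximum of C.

p = 0, q = 83/7, maximum C = -83

Corner points and C = -10p - 7q:
  (0, 83/7) → C = -83
  (0, 47/2) → C = -329/2
  (489/26, 937/26) → C = -11449/26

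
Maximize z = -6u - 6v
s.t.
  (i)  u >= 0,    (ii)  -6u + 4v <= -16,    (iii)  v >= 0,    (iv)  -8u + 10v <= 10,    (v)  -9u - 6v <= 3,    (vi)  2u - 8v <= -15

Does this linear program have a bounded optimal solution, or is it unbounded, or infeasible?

bounded optimum

Feasible corners and z = -6u - 6v:
  (50/7, 47/7) → z = -582/7
  (47/10, 61/20) → z = -93/2
The feasible region has finitely many vertices and no improving ray; the maximum is -93/2 at (47/10, 61/20).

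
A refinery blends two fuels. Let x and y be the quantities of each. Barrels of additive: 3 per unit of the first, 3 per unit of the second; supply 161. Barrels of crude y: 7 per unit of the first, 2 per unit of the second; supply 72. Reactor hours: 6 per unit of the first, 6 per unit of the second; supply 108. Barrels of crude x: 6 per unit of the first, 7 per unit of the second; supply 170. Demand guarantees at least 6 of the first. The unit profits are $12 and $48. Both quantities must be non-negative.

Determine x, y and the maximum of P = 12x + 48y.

The binding constraints are 6x + 6y = 108 and x = 6.
Solving simultaneously gives x = 6, y = 12.

x = 6, y = 12, maximum P = 648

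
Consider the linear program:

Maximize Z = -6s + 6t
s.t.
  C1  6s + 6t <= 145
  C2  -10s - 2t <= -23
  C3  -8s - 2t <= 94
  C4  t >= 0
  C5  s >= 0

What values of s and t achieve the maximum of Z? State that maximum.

Vertices and Z = -6s + 6t:
  (145/6, 0) → Z = -145
  (0, 145/6) → Z = 145
  (23/10, 0) → Z = -69/5
  (0, 23/2) → Z = 69

At the optimal vertex, 6s + 6t = 145 and s = 0.
Solving simultaneously gives s = 0, t = 145/6.

s = 0, t = 145/6, maximum Z = 145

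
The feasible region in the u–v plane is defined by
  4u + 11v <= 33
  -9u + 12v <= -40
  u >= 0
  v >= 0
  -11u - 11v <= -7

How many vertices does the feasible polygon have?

Intersecting each pair of boundary lines and keeping only the points that satisfy every inequality leaves:
  (836/147, 137/147)
  (33/4, 0)
  (40/9, 0)

3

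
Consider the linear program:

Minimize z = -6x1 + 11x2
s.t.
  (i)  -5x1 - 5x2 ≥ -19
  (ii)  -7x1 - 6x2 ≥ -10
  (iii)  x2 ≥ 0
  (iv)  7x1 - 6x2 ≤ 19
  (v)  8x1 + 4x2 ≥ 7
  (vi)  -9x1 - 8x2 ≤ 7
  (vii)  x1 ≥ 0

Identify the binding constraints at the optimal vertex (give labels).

(ii) and (iii)

Extreme points and z = -6x1 + 11x2:
  (10/7, 0) → z = -60/7
  (1/10, 31/20) → z = 329/20
  (7/8, 0) → z = -21/4

The minimum is at (10/7, 0). Substituting into each constraint, equality holds for (ii) and (iii); the remaining constraints have slack.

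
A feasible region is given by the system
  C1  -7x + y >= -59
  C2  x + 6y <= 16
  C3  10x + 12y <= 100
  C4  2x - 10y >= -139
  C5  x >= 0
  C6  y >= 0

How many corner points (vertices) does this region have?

5

Intersecting each pair of boundary lines and keeping only the points that satisfy every inequality leaves:
  (404/47, 55/47)
  (59/7, 0)
  (17/2, 5/4)
  (0, 8/3)
  (0, 0)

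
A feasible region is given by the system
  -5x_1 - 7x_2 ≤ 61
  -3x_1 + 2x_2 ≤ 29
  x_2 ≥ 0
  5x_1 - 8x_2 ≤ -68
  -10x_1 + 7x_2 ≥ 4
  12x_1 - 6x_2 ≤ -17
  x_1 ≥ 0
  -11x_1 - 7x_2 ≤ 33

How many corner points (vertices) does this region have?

Of the 28 pairwise boundary intersections, those satisfying every inequality are:
  (70/3, 99/2)
  (0, 29/2)
  (136/33, 731/66)
  (0, 17/2)

4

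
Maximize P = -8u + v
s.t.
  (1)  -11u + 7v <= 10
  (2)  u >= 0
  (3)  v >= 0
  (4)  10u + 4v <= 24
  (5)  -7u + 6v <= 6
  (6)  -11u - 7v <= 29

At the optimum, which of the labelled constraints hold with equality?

(2) and (5)

Feasible corners and P = -8u + v:
  (0, 0) → P = 0
  (0, 1) → P = 1
  (12/5, 0) → P = -96/5
  (15/11, 57/22) → P = -183/22

The maximum is at (0, 1). Substituting into each constraint, equality holds for (2) and (5); the remaining constraints have slack.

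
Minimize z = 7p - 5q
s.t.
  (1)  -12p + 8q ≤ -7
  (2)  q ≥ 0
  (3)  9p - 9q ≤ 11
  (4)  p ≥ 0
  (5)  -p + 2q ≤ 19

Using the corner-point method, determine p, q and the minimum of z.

Corner points and z = 7p - 5q:
  (7/12, 0) → z = 49/12
  (83/8, 235/16) → z = -13/16
  (11/9, 0) → z = 77/9
  (193/9, 182/9) → z = 49

At the optimal vertex, -12p + 8q = -7 and -p + 2q = 19.
Solving simultaneously gives p = 83/8, q = 235/16.

p = 83/8, q = 235/16, minimum z = -13/16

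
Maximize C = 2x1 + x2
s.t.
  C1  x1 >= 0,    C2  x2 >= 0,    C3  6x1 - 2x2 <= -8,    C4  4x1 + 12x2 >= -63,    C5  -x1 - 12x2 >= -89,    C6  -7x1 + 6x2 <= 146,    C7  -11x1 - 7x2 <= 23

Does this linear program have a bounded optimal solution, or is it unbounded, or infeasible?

Extreme points and C = 2x1 + x2:
  (0, 4) → C = 4
  (0, 89/12) → C = 89/12
  (41/37, 271/37) → C = 353/37
The feasible region has finitely many vertices and no improving ray; the maximum is 353/37 at (41/37, 271/37).

bounded optimum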